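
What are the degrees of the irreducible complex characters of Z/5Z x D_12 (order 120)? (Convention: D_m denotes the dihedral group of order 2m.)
Dimensions: 1, 1, 1, 1, 1, 1, 1, 1, 1, 1, 1, 1, 1, 1, 1, 1, 1, 1, 1, 1, 2, 2, 2, 2, 2, 2, 2, 2, 2, 2, 2, 2, 2, 2, 2, 2, 2, 2, 2, 2, 2, 2, 2, 2, 2

There are 45 irreducibles (= number of conjugacy classes). Their dimensions d_i satisfy sum d_i^2 = |G| = 120: 1 + 1 + 1 + 1 + 1 + 1 + 1 + 1 + 1 + 1 + 1 + 1 + 1 + 1 + 1 + 1 + 1 + 1 + 1 + 1 + 4 + 4 + 4 + 4 + 4 + 4 + 4 + 4 + 4 + 4 + 4 + 4 + 4 + 4 + 4 + 4 + 4 + 4 + 4 + 4 + 4 + 4 + 4 + 4 + 4 = 120. (For the product with Z/5Z: each of the 5 1-dim characters of Z/5Z tensors with each irrep of D_12, giving 5 copies of each D_12-dimension.)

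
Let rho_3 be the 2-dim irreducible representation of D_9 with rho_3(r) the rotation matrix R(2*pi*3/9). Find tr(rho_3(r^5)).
chi_{rho_3}(r^5) = 2*cos(2*pi*3*5/9) = -1

Reasoning: rho_3(r^5) is rotation by angle 2*pi*3*5/9, whose trace is 2*cos(2*pi*3*5/9) = -1.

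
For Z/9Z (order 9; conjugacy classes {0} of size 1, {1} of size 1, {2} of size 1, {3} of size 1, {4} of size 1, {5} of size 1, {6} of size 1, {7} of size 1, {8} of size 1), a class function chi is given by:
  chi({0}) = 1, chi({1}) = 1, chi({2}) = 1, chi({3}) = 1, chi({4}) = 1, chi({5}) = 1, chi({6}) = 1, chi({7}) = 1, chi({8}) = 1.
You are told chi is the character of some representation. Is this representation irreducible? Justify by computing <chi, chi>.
Irreducible: <chi, chi> = 1.

Why: <chi, chi> = (1/|G|) sum_C |C| * |chi(C)|^2 = (1/9)[1*|1|^2 + 1*|1|^2 + 1*|1|^2 + 1*|1|^2 + 1*|1|^2 + 1*|1|^2 + 1*|1|^2 + 1*|1|^2 + 1*|1|^2]
  = (1/9)[(1) + (1) + (1) + (1) + (1) + (1) + (1) + (1) + (1)] = 9/9 = 1.
(Exp terms are combined using exp(i*s)*conj(exp(i*t)) = exp(i*(s-t)), and sums of them are collapsed using the identity that for every m > 1 the m distinct m-th roots of unity sum to 0, e.g. 1 + exp(2*I*pi/3) + exp(-2*I*pi/3) = 0.)
A character is irreducible iff <chi, chi> = 1, so this representation is irreducible.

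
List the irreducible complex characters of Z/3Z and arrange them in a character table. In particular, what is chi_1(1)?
Character table of Z/3Z (irreps indexed chi_0,...,chi_2 with chi_k(m) = zeta_3^(k*m), zeta_3 = exp(2*pi*i/3)):
  irrep \ class  {0} (size 1)  {1} (size 1)    {2} (size 1)  
  chi_0          1             1               1             
  chi_1          1             exp(2*I*pi/3)   exp(-2*I*pi/3)
  chi_2          1             exp(-2*I*pi/3)  exp(2*I*pi/3) 

Spot check: chi_1(1) = zeta_3^(1*1) = zeta_3^1 = exp(2*I*pi/3).

Details: Z/3Z is abelian, so all 3 irreducible complex representations are 1-dimensional. They are given by chi_k(m) = zeta_3^(k*m) for k = 0,...,2. Row orthogonality: sum_m chi_k(m) conj(chi_l(m)) = 3 * [k = l].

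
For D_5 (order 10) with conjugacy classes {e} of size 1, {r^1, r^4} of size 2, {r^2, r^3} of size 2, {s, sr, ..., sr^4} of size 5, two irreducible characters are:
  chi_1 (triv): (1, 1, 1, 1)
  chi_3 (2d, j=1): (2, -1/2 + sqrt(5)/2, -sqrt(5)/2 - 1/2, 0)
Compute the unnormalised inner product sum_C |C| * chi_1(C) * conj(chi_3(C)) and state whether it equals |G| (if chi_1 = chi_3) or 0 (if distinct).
Sum = 0; so <chi_1, chi_3> = 0 (distinct irreducibles are orthogonal).

Working: Compute term by term over conjugacy classes (|C| * chi_1(C) * conj(chi_3(C))):
  1*(1)*conj(2) + 2*(1)*conj(-1/2 + sqrt(5)/2) + 2*(1)*conj(-sqrt(5)/2 - 1/2) + 5*(1)*conj(0)
  = (2) + (-1 + sqrt(5)) + (-sqrt(5) - 1) + (0)
  = 0.
Dividing by |G| = 10 gives 0/10 = 0, matching the row-orthogonality relation <chi_1, chi_3> = [chi_1 = chi_3].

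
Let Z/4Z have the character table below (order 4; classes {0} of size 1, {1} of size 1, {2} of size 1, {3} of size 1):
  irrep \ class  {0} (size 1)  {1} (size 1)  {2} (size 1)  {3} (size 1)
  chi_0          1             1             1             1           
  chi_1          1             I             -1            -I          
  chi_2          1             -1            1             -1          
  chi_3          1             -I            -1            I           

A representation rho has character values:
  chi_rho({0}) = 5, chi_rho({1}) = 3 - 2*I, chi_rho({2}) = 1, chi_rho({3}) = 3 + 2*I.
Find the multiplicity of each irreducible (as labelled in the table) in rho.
Multiplicities: chi_0: 3, chi_1: 0, chi_2: 0, chi_3: 2.

Details: Use <chi_rho, chi> = (1/|G|) sum_C |C| * chi_rho(C) * conj(chi(C)) with |G| = 4 for each irreducible chi in the table:
  <chi_rho, chi_0> = (1/4)[1*(5)*conj(1) + 1*(3 - 2*I)*conj(1) + 1*(1)*conj(1) + 1*(3 + 2*I)*conj(1)]
      = (1/4)[(5) + (3 - 2*I) + (1) + (3 + 2*I)] = 12/4 = 3
  <chi_rho, chi_1> = (1/4)[1*(5)*conj(1) + 1*(3 - 2*I)*conj(I) + 1*(1)*conj(-1) + 1*(3 + 2*I)*conj(-I)]
      = (1/4)[(5) + (-2 - 3*I) + (-1) + (-2 + 3*I)] = 0/4 = 0
  <chi_rho, chi_2> = (1/4)[1*(5)*conj(1) + 1*(3 - 2*I)*conj(-1) + 1*(1)*conj(1) + 1*(3 + 2*I)*conj(-1)]
      = (1/4)[(5) + (-3 + 2*I) + (1) + (-3 - 2*I)] = 0/4 = 0
  <chi_rho, chi_3> = (1/4)[1*(5)*conj(1) + 1*(3 - 2*I)*conj(-I) + 1*(1)*conj(-1) + 1*(3 + 2*I)*conj(I)]
      = (1/4)[(5) + (2 + 3*I) + (-1) + (2 - 3*I)] = 8/4 = 2
(Exp terms are combined using exp(i*s)*conj(exp(i*t)) = exp(i*(s-t)), and sums of them are collapsed using the identity that for every m > 1 the m distinct m-th roots of unity sum to 0, e.g. 1 + exp(2*I*pi/3) + exp(-2*I*pi/3) = 0.)
Dimension check: dim(rho) = sum (mult * dim) = 3*1 + 0*1 + 0*1 + 2*1 = 5 = chi_rho(e) = 5.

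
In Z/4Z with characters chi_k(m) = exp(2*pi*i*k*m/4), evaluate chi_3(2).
chi_3(2) = zeta_4^6 = -1

Solution. chi_3(2) = zeta_4^(3*2) = zeta_4^6. Since zeta_4^4 = 1, this equals zeta_4^2 = exp(2*pi*i*2/4) = -1.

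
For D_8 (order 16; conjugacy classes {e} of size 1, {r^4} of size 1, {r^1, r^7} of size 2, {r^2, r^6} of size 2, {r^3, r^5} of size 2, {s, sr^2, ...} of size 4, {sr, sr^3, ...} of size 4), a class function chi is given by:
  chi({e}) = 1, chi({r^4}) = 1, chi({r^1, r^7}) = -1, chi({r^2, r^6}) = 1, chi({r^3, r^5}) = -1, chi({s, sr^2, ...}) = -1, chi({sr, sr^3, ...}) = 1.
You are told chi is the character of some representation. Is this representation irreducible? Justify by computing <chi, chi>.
Irreducible: <chi, chi> = 1.

Argument: <chi, chi> = (1/|G|) sum_C |C| * |chi(C)|^2 = (1/16)[1*|1|^2 + 1*|1|^2 + 2*|-1|^2 + 2*|1|^2 + 2*|-1|^2 + 4*|-1|^2 + 4*|1|^2]
  = (1/16)[(1) + (1) + (2) + (2) + (2) + (4) + (4)] = 16/16 = 1.
A character is irreducible iff <chi, chi> = 1, so this representation is irreducible.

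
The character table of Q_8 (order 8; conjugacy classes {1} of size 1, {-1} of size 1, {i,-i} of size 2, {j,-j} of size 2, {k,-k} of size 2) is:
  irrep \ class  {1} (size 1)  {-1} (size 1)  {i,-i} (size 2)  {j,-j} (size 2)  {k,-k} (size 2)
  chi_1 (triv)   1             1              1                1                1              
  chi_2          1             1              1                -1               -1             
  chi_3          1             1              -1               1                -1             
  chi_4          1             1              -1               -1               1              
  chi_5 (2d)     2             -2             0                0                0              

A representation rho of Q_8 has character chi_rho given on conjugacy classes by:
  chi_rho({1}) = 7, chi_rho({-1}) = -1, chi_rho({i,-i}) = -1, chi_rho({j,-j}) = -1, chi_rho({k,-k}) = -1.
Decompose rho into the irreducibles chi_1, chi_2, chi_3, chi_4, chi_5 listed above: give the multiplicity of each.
Multiplicities: chi_1: 0, chi_2: 1, chi_3: 1, chi_4: 1, chi_5: 2.

Proof sketch: Use <chi_rho, chi> = (1/|G|) sum_C |C| * chi_rho(C) * conj(chi(C)) with |G| = 8 for each irreducible chi in the table:
  <chi_rho, chi_1> = (1/8)[1*(7)*conj(1) + 1*(-1)*conj(1) + 2*(-1)*conj(1) + 2*(-1)*conj(1) + 2*(-1)*conj(1)]
      = (1/8)[(7) + (-1) + (-2) + (-2) + (-2)] = 0/8 = 0
  <chi_rho, chi_2> = (1/8)[1*(7)*conj(1) + 1*(-1)*conj(1) + 2*(-1)*conj(1) + 2*(-1)*conj(-1) + 2*(-1)*conj(-1)]
      = (1/8)[(7) + (-1) + (-2) + (2) + (2)] = 8/8 = 1
  <chi_rho, chi_3> = (1/8)[1*(7)*conj(1) + 1*(-1)*conj(1) + 2*(-1)*conj(-1) + 2*(-1)*conj(1) + 2*(-1)*conj(-1)]
      = (1/8)[(7) + (-1) + (2) + (-2) + (2)] = 8/8 = 1
  <chi_rho, chi_4> = (1/8)[1*(7)*conj(1) + 1*(-1)*conj(1) + 2*(-1)*conj(-1) + 2*(-1)*conj(-1) + 2*(-1)*conj(1)]
      = (1/8)[(7) + (-1) + (2) + (2) + (-2)] = 8/8 = 1
  <chi_rho, chi_5> = (1/8)[1*(7)*conj(2) + 1*(-1)*conj(-2) + 2*(-1)*conj(0) + 2*(-1)*conj(0) + 2*(-1)*conj(0)]
      = (1/8)[(14) + (2) + (0) + (0) + (0)] = 16/8 = 2
Dimension check: dim(rho) = sum (mult * dim) = 0*1 + 1*1 + 1*1 + 1*1 + 2*2 = 7 = chi_rho(e) = 7.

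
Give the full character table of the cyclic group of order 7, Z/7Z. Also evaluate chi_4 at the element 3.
Character table of Z/7Z (irreps indexed chi_0,...,chi_6 with chi_k(m) = zeta_7^(k*m), zeta_7 = exp(2*pi*i/7)):
  irrep \ class  {0} (size 1)  {1} (size 1)    {2} (size 1)    {3} (size 1)    {4} (size 1)    {5} (size 1)    {6} (size 1)  
  chi_0          1             1               1               1               1               1               1             
  chi_1          1             exp(2*I*pi/7)   exp(4*I*pi/7)   exp(6*I*pi/7)   exp(-6*I*pi/7)  exp(-4*I*pi/7)  exp(-2*I*pi/7)
  chi_2          1             exp(4*I*pi/7)   exp(-6*I*pi/7)  exp(-2*I*pi/7)  exp(2*I*pi/7)   exp(6*I*pi/7)   exp(-4*I*pi/7)
  chi_3          1             exp(6*I*pi/7)   exp(-2*I*pi/7)  exp(4*I*pi/7)   exp(-4*I*pi/7)  exp(2*I*pi/7)   exp(-6*I*pi/7)
  chi_4          1             exp(-6*I*pi/7)  exp(2*I*pi/7)   exp(-4*I*pi/7)  exp(4*I*pi/7)   exp(-2*I*pi/7)  exp(6*I*pi/7) 
  chi_5          1             exp(-4*I*pi/7)  exp(6*I*pi/7)   exp(2*I*pi/7)   exp(-2*I*pi/7)  exp(-6*I*pi/7)  exp(4*I*pi/7) 
  chi_6          1             exp(-2*I*pi/7)  exp(-4*I*pi/7)  exp(-6*I*pi/7)  exp(6*I*pi/7)   exp(4*I*pi/7)   exp(2*I*pi/7) 

Spot check: chi_4(3) = zeta_7^(4*3) = zeta_7^12 = exp(-4*I*pi/7).

Working: Z/7Z is abelian, so all 7 irreducible complex representations are 1-dimensional. They are given by chi_k(m) = zeta_7^(k*m) for k = 0,...,6. Row orthogonality: sum_m chi_k(m) conj(chi_l(m)) = 7 * [k = l].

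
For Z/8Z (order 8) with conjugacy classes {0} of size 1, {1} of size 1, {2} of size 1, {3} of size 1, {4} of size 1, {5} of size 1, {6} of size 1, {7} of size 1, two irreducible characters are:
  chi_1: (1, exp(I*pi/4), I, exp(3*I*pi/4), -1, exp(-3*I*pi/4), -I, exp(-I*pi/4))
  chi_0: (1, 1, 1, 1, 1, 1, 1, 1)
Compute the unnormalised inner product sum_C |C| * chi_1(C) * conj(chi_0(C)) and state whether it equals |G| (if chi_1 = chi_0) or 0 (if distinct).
Sum = 0; so <chi_1, chi_0> = 0 (distinct irreducibles are orthogonal).

Why: Compute term by term over conjugacy classes (|C| * chi_1(C) * conj(chi_0(C))):
  1*(1)*conj(1) + 1*(exp(I*pi/4))*conj(1) + 1*(I)*conj(1) + 1*(exp(3*I*pi/4))*conj(1) + 1*(-1)*conj(1) + 1*(exp(-3*I*pi/4))*conj(1) + 1*(-I)*conj(1) + 1*(exp(-I*pi/4))*conj(1)
  = (1) + (exp(I*pi/4)) + (I) + (exp(3*I*pi/4)) + (-1) + (exp(-3*I*pi/4)) + (-I) + (exp(-I*pi/4))
  = 0.
(Exp terms are combined using exp(i*s)*conj(exp(i*t)) = exp(i*(s-t)), and sums of them are collapsed using the identity that for every m > 1 the m distinct m-th roots of unity sum to 0, e.g. 1 + exp(2*I*pi/3) + exp(-2*I*pi/3) = 0.)
Dividing by |G| = 8 gives 0/8 = 0, matching the row-orthogonality relation <chi_1, chi_0> = [chi_1 = chi_0].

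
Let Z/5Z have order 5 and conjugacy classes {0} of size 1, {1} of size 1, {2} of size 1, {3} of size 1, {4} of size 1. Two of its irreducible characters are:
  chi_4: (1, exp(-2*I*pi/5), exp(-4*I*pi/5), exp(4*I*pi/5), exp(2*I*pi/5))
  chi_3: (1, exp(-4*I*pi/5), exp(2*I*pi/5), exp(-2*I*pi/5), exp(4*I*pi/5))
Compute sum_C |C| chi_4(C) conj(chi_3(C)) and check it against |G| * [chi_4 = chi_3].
Sum = 0; so <chi_4, chi_3> = 0 (distinct irreducibles are orthogonal).

Solution. Compute term by term over conjugacy classes (|C| * chi_4(C) * conj(chi_3(C))):
  1*(1)*conj(1) + 1*(exp(-2*I*pi/5))*conj(exp(-4*I*pi/5)) + 1*(exp(-4*I*pi/5))*conj(exp(2*I*pi/5)) + 1*(exp(4*I*pi/5))*conj(exp(-2*I*pi/5)) + 1*(exp(2*I*pi/5))*conj(exp(4*I*pi/5))
  = (1) + (exp(2*I*pi/5)) + (exp(4*I*pi/5)) + (exp(-4*I*pi/5)) + (exp(-2*I*pi/5))
  = 0.
(Exp terms are combined using exp(i*s)*conj(exp(i*t)) = exp(i*(s-t)), and sums of them are collapsed using the identity that for every m > 1 the m distinct m-th roots of unity sum to 0, e.g. 1 + exp(2*I*pi/3) + exp(-2*I*pi/3) = 0.)
Dividing by |G| = 5 gives 0/5 = 0, matching the row-orthogonality relation <chi_4, chi_3> = [chi_4 = chi_3].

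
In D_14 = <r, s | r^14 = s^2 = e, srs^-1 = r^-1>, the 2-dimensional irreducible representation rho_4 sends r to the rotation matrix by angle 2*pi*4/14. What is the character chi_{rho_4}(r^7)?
chi_{rho_4}(r^7) = 2*cos(2*pi*4*7/14) = 2

Argument: rho_4(r^7) is rotation by angle 2*pi*4*7/14, whose trace is 2*cos(2*pi*4*7/14) = 2.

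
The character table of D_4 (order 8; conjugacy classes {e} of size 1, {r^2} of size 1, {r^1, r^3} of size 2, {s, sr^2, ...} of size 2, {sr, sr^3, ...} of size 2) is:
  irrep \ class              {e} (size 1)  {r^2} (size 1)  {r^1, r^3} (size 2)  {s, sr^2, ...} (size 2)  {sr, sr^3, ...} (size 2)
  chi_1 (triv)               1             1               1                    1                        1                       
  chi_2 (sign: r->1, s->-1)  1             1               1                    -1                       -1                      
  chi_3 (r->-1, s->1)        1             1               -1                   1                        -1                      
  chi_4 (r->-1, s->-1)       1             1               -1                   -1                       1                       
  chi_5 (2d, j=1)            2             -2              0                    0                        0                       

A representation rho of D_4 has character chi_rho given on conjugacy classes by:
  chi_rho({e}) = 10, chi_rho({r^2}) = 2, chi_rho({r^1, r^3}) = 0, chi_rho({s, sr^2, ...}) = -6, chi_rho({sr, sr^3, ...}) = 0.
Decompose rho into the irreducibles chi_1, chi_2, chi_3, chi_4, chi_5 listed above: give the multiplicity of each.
Multiplicities: chi_1: 0, chi_2: 3, chi_3: 0, chi_4: 3, chi_5: 2.

Details: Use <chi_rho, chi> = (1/|G|) sum_C |C| * chi_rho(C) * conj(chi(C)) with |G| = 8 for each irreducible chi in the table:
  <chi_rho, chi_1> = (1/8)[1*(10)*conj(1) + 1*(2)*conj(1) + 2*(0)*conj(1) + 2*(-6)*conj(1) + 2*(0)*conj(1)]
      = (1/8)[(10) + (2) + (0) + (-12) + (0)] = 0/8 = 0
  <chi_rho, chi_2> = (1/8)[1*(10)*conj(1) + 1*(2)*conj(1) + 2*(0)*conj(1) + 2*(-6)*conj(-1) + 2*(0)*conj(-1)]
      = (1/8)[(10) + (2) + (0) + (12) + (0)] = 24/8 = 3
  <chi_rho, chi_3> = (1/8)[1*(10)*conj(1) + 1*(2)*conj(1) + 2*(0)*conj(-1) + 2*(-6)*conj(1) + 2*(0)*conj(-1)]
      = (1/8)[(10) + (2) + (0) + (-12) + (0)] = 0/8 = 0
  <chi_rho, chi_4> = (1/8)[1*(10)*conj(1) + 1*(2)*conj(1) + 2*(0)*conj(-1) + 2*(-6)*conj(-1) + 2*(0)*conj(1)]
      = (1/8)[(10) + (2) + (0) + (12) + (0)] = 24/8 = 3
  <chi_rho, chi_5> = (1/8)[1*(10)*conj(2) + 1*(2)*conj(-2) + 2*(0)*conj(0) + 2*(-6)*conj(0) + 2*(0)*conj(0)]
      = (1/8)[(20) + (-4) + (0) + (0) + (0)] = 16/8 = 2
Dimension check: dim(rho) = sum (mult * dim) = 0*1 + 3*1 + 0*1 + 3*1 + 2*2 = 10 = chi_rho(e) = 10.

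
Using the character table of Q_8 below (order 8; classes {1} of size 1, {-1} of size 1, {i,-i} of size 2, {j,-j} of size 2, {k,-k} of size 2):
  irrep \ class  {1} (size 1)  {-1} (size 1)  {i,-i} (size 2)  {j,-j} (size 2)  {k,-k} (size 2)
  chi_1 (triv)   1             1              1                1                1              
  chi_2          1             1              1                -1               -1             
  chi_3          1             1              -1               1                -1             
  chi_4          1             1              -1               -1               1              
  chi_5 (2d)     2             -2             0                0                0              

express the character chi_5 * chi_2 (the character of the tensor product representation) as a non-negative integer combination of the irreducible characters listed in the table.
chi_5 tensor chi_2 = chi_5 (all other irreducibles have multiplicity 0).

Reasoning: The character of a tensor product is the pointwise product (chi_5 * chi_2)(C) = chi_5(C) * chi_2(C):
  {1}: (2)*(1), {-1}: (-2)*(1), {i,-i}: (0)*(1), {j,-j}: (0)*(-1), {k,-k}: (0)*(-1)
so (chi_5 * chi_2) takes values
  {1} -> 2, {-1} -> -2, {i,-i} -> 0, {j,-j} -> 0, {k,-k} -> 0.
Now take the inner product of this character with each irreducible chi from the table, <chi_5*chi_2, chi> = (1/8) sum_C |C| (chi_5*chi_2)(C) conj(chi(C)):
  <chi_5*chi_2, chi_1> = (1/8)[1*(2)*conj(1) + 1*(-2)*conj(1) + 2*(0)*conj(1) + 2*(0)*conj(1) + 2*(0)*conj(1)]
      = (1/8)[(2) + (-2) + (0) + (0) + (0)] = 0/8 = 0
  <chi_5*chi_2, chi_2> = (1/8)[1*(2)*conj(1) + 1*(-2)*conj(1) + 2*(0)*conj(1) + 2*(0)*conj(-1) + 2*(0)*conj(-1)]
      = (1/8)[(2) + (-2) + (0) + (0) + (0)] = 0/8 = 0
  <chi_5*chi_2, chi_3> = (1/8)[1*(2)*conj(1) + 1*(-2)*conj(1) + 2*(0)*conj(-1) + 2*(0)*conj(1) + 2*(0)*conj(-1)]
      = (1/8)[(2) + (-2) + (0) + (0) + (0)] = 0/8 = 0
  <chi_5*chi_2, chi_4> = (1/8)[1*(2)*conj(1) + 1*(-2)*conj(1) + 2*(0)*conj(-1) + 2*(0)*conj(-1) + 2*(0)*conj(1)]
      = (1/8)[(2) + (-2) + (0) + (0) + (0)] = 0/8 = 0
  <chi_5*chi_2, chi_5> = (1/8)[1*(2)*conj(2) + 1*(-2)*conj(-2) + 2*(0)*conj(0) + 2*(0)*conj(0) + 2*(0)*conj(0)]
      = (1/8)[(4) + (4) + (0) + (0) + (0)] = 8/8 = 1
Hence the multiplicities are chi_5: 1. Dimension check: dim(chi_5)*dim(chi_2) = 2*1 = 2 and sum (mult * dim) = 1*2 = 2.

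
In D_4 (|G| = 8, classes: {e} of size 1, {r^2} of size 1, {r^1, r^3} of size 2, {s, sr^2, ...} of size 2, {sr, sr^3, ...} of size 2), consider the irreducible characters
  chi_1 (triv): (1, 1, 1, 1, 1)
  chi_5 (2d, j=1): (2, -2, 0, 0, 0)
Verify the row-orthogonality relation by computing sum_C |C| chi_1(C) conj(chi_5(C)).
Sum = 0; so <chi_1, chi_5> = 0 (distinct irreducibles are orthogonal).

Working: Compute term by term over conjugacy classes (|C| * chi_1(C) * conj(chi_5(C))):
  1*(1)*conj(2) + 1*(1)*conj(-2) + 2*(1)*conj(0) + 2*(1)*conj(0) + 2*(1)*conj(0)
  = (2) + (-2) + (0) + (0) + (0)
  = 0.
Dividing by |G| = 8 gives 0/8 = 0, matching the row-orthogonality relation <chi_1, chi_5> = [chi_1 = chi_5].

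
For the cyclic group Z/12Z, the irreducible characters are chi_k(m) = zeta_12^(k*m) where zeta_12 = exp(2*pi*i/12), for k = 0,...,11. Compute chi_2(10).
chi_2(10) = zeta_12^20 = exp(-2*I*pi/3)

Reasoning: chi_2(10) = zeta_12^(2*10) = zeta_12^20. Since zeta_12^12 = 1, this equals zeta_12^8 = exp(2*pi*i*8/12) = exp(-2*I*pi/3).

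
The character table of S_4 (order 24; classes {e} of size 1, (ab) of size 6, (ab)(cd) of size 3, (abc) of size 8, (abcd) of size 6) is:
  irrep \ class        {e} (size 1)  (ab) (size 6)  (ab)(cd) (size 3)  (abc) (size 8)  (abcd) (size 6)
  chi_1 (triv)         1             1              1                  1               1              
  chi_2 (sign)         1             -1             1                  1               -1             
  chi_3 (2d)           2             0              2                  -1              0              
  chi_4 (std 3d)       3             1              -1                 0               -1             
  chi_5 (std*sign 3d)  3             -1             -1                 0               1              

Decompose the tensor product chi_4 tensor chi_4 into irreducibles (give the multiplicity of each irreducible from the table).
chi_4 tensor chi_4 = chi_1 + chi_3 + chi_4 + chi_5 (all other irreducibles have multiplicity 0).

The character of a tensor product is the pointwise product (chi_4 * chi_4)(C) = chi_4(C) * chi_4(C):
  {e}: (3)*(3), (ab): (1)*(1), (ab)(cd): (-1)*(-1), (abc): (0)*(0), (abcd): (-1)*(-1)
so (chi_4 * chi_4) takes values
  {e} -> 9, (ab) -> 1, (ab)(cd) -> 1, (abc) -> 0, (abcd) -> 1.
Now take the inner product of this character with each irreducible chi from the table, <chi_4*chi_4, chi> = (1/24) sum_C |C| (chi_4*chi_4)(C) conj(chi(C)):
  <chi_4*chi_4, chi_1> = (1/24)[1*(9)*conj(1) + 6*(1)*conj(1) + 3*(1)*conj(1) + 8*(0)*conj(1) + 6*(1)*conj(1)]
      = (1/24)[(9) + (6) + (3) + (0) + (6)] = 24/24 = 1
  <chi_4*chi_4, chi_2> = (1/24)[1*(9)*conj(1) + 6*(1)*conj(-1) + 3*(1)*conj(1) + 8*(0)*conj(1) + 6*(1)*conj(-1)]
      = (1/24)[(9) + (-6) + (3) + (0) + (-6)] = 0/24 = 0
  <chi_4*chi_4, chi_3> = (1/24)[1*(9)*conj(2) + 6*(1)*conj(0) + 3*(1)*conj(2) + 8*(0)*conj(-1) + 6*(1)*conj(0)]
      = (1/24)[(18) + (0) + (6) + (0) + (0)] = 24/24 = 1
  <chi_4*chi_4, chi_4> = (1/24)[1*(9)*conj(3) + 6*(1)*conj(1) + 3*(1)*conj(-1) + 8*(0)*conj(0) + 6*(1)*conj(-1)]
      = (1/24)[(27) + (6) + (-3) + (0) + (-6)] = 24/24 = 1
  <chi_4*chi_4, chi_5> = (1/24)[1*(9)*conj(3) + 6*(1)*conj(-1) + 3*(1)*conj(-1) + 8*(0)*conj(0) + 6*(1)*conj(1)]
      = (1/24)[(27) + (-6) + (-3) + (0) + (6)] = 24/24 = 1
Hence the multiplicities are chi_1: 1, chi_3: 1, chi_4: 1, chi_5: 1. Dimension check: dim(chi_4)*dim(chi_4) = 3*3 = 9 and sum (mult * dim) = 1*1 + 1*2 + 1*3 + 1*3 = 9.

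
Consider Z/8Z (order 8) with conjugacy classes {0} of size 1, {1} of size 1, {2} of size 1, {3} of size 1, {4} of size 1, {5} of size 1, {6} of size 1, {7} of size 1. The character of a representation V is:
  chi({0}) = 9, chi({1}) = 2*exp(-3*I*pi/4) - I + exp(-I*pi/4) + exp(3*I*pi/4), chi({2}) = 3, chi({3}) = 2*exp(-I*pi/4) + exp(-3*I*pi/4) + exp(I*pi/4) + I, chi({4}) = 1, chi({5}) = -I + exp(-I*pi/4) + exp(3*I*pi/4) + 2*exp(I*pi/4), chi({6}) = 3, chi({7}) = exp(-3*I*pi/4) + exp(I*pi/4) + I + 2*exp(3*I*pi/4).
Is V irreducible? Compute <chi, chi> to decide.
Not irreducible (reducible): <chi, chi> = 15 > 1.

Explanation: <chi, chi> = (1/|G|) sum_C |C| * |chi(C)|^2 = (1/8)[1*|9|^2 + 1*|2*exp(-3*I*pi/4) - I + exp(-I*pi/4) + exp(3*I*pi/4)|^2 + 1*|3|^2 + 1*|2*exp(-I*pi/4) + exp(-3*I*pi/4) + exp(I*pi/4) + I|^2 + 1*|1|^2 + 1*|-I + exp(-I*pi/4) + exp(3*I*pi/4) + 2*exp(I*pi/4)|^2 + 1*|3|^2 + 1*|exp(-3*I*pi/4) + exp(I*pi/4) + I + 2*exp(3*I*pi/4)|^2]
  = (1/8)[(81) + (5 - exp(3*I*pi/4) + exp(-I*pi/4) - exp(-3*I*pi/4) + exp(I*pi/4)) + (9) + (5 - exp(I*pi/4) + exp(-3*I*pi/4) - exp(-I*pi/4) + exp(3*I*pi/4)) + (1) + (5 - exp(I*pi/4) + exp(-3*I*pi/4) - exp(-I*pi/4) + exp(3*I*pi/4)) + (9) + (5 - exp(3*I*pi/4) + exp(-I*pi/4) - exp(-3*I*pi/4) + exp(I*pi/4))] = 120/8 = 15.
(Exp terms are combined using exp(i*s)*conj(exp(i*t)) = exp(i*(s-t)), and sums of them are collapsed using the identity that for every m > 1 the m distinct m-th roots of unity sum to 0, e.g. 1 + exp(2*I*pi/3) + exp(-2*I*pi/3) = 0.)
A character is irreducible iff <chi, chi> = 1, so this representation is reducible.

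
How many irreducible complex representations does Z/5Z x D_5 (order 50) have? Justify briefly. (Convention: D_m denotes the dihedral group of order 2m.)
20

Working: The number of irreducible complex representations of a finite group equals its number of conjugacy classes. For a direct product, #classes(G x H) = #classes(G) * #classes(H). Z/5Z has 5 classes (abelian), D_5 has 4 classes, so 5 * 4 = 20, so Z/5Z x D_5 (order 50) has exactly 20 irreducible complex representations.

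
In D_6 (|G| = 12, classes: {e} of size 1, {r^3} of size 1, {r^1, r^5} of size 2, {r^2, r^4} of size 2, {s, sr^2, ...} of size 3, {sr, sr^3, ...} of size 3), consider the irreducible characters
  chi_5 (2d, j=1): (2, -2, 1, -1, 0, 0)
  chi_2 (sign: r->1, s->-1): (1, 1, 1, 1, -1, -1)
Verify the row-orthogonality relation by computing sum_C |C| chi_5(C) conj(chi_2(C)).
Sum = 0; so <chi_5, chi_2> = 0 (distinct irreducibles are orthogonal).

Proof sketch: Compute term by term over conjugacy classes (|C| * chi_5(C) * conj(chi_2(C))):
  1*(2)*conj(1) + 1*(-2)*conj(1) + 2*(1)*conj(1) + 2*(-1)*conj(1) + 3*(0)*conj(-1) + 3*(0)*conj(-1)
  = (2) + (-2) + (2) + (-2) + (0) + (0)
  = 0.
Dividing by |G| = 12 gives 0/12 = 0, matching the row-orthogonality relation <chi_5, chi_2> = [chi_5 = chi_2].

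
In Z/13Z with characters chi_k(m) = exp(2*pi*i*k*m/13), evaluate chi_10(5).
chi_10(5) = zeta_13^50 = exp(-4*I*pi/13)

Reasoning: chi_10(5) = zeta_13^(10*5) = zeta_13^50. Since zeta_13^13 = 1, this equals zeta_13^11 = exp(2*pi*i*11/13) = exp(-4*I*pi/13).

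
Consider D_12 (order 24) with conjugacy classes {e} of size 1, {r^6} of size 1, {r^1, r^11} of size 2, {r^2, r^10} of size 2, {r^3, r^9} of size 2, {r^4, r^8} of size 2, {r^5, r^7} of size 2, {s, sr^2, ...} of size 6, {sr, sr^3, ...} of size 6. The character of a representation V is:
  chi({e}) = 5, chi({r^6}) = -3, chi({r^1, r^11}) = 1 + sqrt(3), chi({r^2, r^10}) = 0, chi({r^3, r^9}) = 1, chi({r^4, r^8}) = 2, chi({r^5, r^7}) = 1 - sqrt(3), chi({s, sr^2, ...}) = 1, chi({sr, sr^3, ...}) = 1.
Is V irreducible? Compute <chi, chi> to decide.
Not irreducible (reducible): <chi, chi> = 3 > 1.

Solution. <chi, chi> = (1/|G|) sum_C |C| * |chi(C)|^2 = (1/24)[1*|5|^2 + 1*|-3|^2 + 2*|1 + sqrt(3)|^2 + 2*|0|^2 + 2*|1|^2 + 2*|2|^2 + 2*|1 - sqrt(3)|^2 + 6*|1|^2 + 6*|1|^2]
  = (1/24)[(25) + (9) + (4*sqrt(3) + 8) + (0) + (2) + (8) + (8 - 4*sqrt(3)) + (6) + (6)] = 72/24 = 3.
A character is irreducible iff <chi, chi> = 1, so this representation is reducible.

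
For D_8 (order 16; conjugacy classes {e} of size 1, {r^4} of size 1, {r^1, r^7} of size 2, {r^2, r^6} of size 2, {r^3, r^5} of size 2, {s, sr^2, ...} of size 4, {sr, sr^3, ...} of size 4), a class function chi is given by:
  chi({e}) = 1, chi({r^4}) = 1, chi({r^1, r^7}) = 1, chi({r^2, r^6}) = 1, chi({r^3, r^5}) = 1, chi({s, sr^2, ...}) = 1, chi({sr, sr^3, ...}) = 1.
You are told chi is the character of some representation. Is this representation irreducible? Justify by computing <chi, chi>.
Irreducible: <chi, chi> = 1.

Working: <chi, chi> = (1/|G|) sum_C |C| * |chi(C)|^2 = (1/16)[1*|1|^2 + 1*|1|^2 + 2*|1|^2 + 2*|1|^2 + 2*|1|^2 + 4*|1|^2 + 4*|1|^2]
  = (1/16)[(1) + (1) + (2) + (2) + (2) + (4) + (4)] = 16/16 = 1.
A character is irreducible iff <chi, chi> = 1, so this representation is irreducible.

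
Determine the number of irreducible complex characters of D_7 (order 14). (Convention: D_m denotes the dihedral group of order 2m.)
5

Derivation: The number of irreducible complex representations of a finite group equals its number of conjugacy classes. D_7 has 5 conjugacy classes ((n+3)/2 for n odd), so D_7 (order 14) has exactly 5 irreducible complex representations.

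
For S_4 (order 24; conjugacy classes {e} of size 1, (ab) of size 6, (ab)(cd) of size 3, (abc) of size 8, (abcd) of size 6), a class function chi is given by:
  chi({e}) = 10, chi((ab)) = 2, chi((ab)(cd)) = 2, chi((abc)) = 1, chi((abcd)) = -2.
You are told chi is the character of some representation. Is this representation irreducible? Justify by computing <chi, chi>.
Not irreducible (reducible): <chi, chi> = 7 > 1.

Proof sketch: <chi, chi> = (1/|G|) sum_C |C| * |chi(C)|^2 = (1/24)[1*|10|^2 + 6*|2|^2 + 3*|2|^2 + 8*|1|^2 + 6*|-2|^2]
  = (1/24)[(100) + (24) + (12) + (8) + (24)] = 168/24 = 7.
A character is irreducible iff <chi, chi> = 1, so this representation is reducible.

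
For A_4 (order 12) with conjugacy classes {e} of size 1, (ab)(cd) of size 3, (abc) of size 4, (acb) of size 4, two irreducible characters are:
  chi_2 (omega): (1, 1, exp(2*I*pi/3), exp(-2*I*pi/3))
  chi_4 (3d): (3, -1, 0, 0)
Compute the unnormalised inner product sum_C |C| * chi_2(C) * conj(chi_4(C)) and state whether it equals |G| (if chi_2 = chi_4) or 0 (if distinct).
Sum = 0; so <chi_2, chi_4> = 0 (distinct irreducibles are orthogonal).

Argument: Compute term by term over conjugacy classes (|C| * chi_2(C) * conj(chi_4(C))):
  1*(1)*conj(3) + 3*(1)*conj(-1) + 4*(exp(2*I*pi/3))*conj(0) + 4*(exp(-2*I*pi/3))*conj(0)
  = (3) + (-3) + (0) + (0)
  = 0.
(Exp terms are combined using exp(i*s)*conj(exp(i*t)) = exp(i*(s-t)), and sums of them are collapsed using the identity that for every m > 1 the m distinct m-th roots of unity sum to 0, e.g. 1 + exp(2*I*pi/3) + exp(-2*I*pi/3) = 0.)
Dividing by |G| = 12 gives 0/12 = 0, matching the row-orthogonality relation <chi_2, chi_4> = [chi_2 = chi_4].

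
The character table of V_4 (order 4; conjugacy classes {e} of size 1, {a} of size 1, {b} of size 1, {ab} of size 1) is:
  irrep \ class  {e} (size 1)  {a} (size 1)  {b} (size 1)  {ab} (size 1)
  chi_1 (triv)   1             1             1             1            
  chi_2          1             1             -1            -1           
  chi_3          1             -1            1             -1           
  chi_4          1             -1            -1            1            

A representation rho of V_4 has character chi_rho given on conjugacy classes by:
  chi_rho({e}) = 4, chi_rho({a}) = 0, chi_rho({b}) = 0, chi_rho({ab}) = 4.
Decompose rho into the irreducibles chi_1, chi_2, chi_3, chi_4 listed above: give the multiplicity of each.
Multiplicities: chi_1: 2, chi_2: 0, chi_3: 0, chi_4: 2.

Derivation: Use <chi_rho, chi> = (1/|G|) sum_C |C| * chi_rho(C) * conj(chi(C)) with |G| = 4 for each irreducible chi in the table:
  <chi_rho, chi_1> = (1/4)[1*(4)*conj(1) + 1*(0)*conj(1) + 1*(0)*conj(1) + 1*(4)*conj(1)]
      = (1/4)[(4) + (0) + (0) + (4)] = 8/4 = 2
  <chi_rho, chi_2> = (1/4)[1*(4)*conj(1) + 1*(0)*conj(1) + 1*(0)*conj(-1) + 1*(4)*conj(-1)]
      = (1/4)[(4) + (0) + (0) + (-4)] = 0/4 = 0
  <chi_rho, chi_3> = (1/4)[1*(4)*conj(1) + 1*(0)*conj(-1) + 1*(0)*conj(1) + 1*(4)*conj(-1)]
      = (1/4)[(4) + (0) + (0) + (-4)] = 0/4 = 0
  <chi_rho, chi_4> = (1/4)[1*(4)*conj(1) + 1*(0)*conj(-1) + 1*(0)*conj(-1) + 1*(4)*conj(1)]
      = (1/4)[(4) + (0) + (0) + (4)] = 8/4 = 2
Dimension check: dim(rho) = sum (mult * dim) = 2*1 + 0*1 + 0*1 + 2*1 = 4 = chi_rho(e) = 4.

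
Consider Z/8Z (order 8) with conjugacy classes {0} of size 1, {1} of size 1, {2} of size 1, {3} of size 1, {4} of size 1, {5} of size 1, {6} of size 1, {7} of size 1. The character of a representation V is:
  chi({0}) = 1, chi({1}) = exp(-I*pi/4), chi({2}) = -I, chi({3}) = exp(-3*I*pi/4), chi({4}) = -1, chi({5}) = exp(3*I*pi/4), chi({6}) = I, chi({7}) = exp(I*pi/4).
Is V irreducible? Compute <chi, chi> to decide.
Irreducible: <chi, chi> = 1.

Justification: <chi, chi> = (1/|G|) sum_C |C| * |chi(C)|^2 = (1/8)[1*|1|^2 + 1*|exp(-I*pi/4)|^2 + 1*|-I|^2 + 1*|exp(-3*I*pi/4)|^2 + 1*|-1|^2 + 1*|exp(3*I*pi/4)|^2 + 1*|I|^2 + 1*|exp(I*pi/4)|^2]
  = (1/8)[(1) + (1) + (1) + (1) + (1) + (1) + (1) + (1)] = 8/8 = 1.
(Exp terms are combined using exp(i*s)*conj(exp(i*t)) = exp(i*(s-t)), and sums of them are collapsed using the identity that for every m > 1 the m distinct m-th roots of unity sum to 0, e.g. 1 + exp(2*I*pi/3) + exp(-2*I*pi/3) = 0.)
A character is irreducible iff <chi, chi> = 1, so this representation is irreducible.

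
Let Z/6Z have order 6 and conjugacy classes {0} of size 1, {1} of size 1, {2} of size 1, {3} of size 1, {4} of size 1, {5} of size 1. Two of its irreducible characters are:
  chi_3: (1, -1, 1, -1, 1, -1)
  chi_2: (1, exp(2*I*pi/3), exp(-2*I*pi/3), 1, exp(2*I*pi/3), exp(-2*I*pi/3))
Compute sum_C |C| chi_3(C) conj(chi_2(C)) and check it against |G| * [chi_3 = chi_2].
Sum = 0; so <chi_3, chi_2> = 0 (distinct irreducibles are orthogonal).

Working: Compute term by term over conjugacy classes (|C| * chi_3(C) * conj(chi_2(C))):
  1*(1)*conj(1) + 1*(-1)*conj(exp(2*I*pi/3)) + 1*(1)*conj(exp(-2*I*pi/3)) + 1*(-1)*conj(1) + 1*(1)*conj(exp(2*I*pi/3)) + 1*(-1)*conj(exp(-2*I*pi/3))
  = (1) + (-exp(-2*I*pi/3)) + (exp(2*I*pi/3)) + (-1) + (exp(-2*I*pi/3)) + (-exp(2*I*pi/3))
  = 0.
(Exp terms are combined using exp(i*s)*conj(exp(i*t)) = exp(i*(s-t)), and sums of them are collapsed using the identity that for every m > 1 the m distinct m-th roots of unity sum to 0, e.g. 1 + exp(2*I*pi/3) + exp(-2*I*pi/3) = 0.)
Dividing by |G| = 6 gives 0/6 = 0, matching the row-orthogonality relation <chi_3, chi_2> = [chi_3 = chi_2].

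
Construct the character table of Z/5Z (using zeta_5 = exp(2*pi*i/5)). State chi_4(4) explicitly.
Character table of Z/5Z (irreps indexed chi_0,...,chi_4 with chi_k(m) = zeta_5^(k*m), zeta_5 = exp(2*pi*i/5)):
  irrep \ class  {0} (size 1)  {1} (size 1)    {2} (size 1)    {3} (size 1)    {4} (size 1)  
  chi_0          1             1               1               1               1             
  chi_1          1             exp(2*I*pi/5)   exp(4*I*pi/5)   exp(-4*I*pi/5)  exp(-2*I*pi/5)
  chi_2          1             exp(4*I*pi/5)   exp(-2*I*pi/5)  exp(2*I*pi/5)   exp(-4*I*pi/5)
  chi_3          1             exp(-4*I*pi/5)  exp(2*I*pi/5)   exp(-2*I*pi/5)  exp(4*I*pi/5) 
  chi_4          1             exp(-2*I*pi/5)  exp(-4*I*pi/5)  exp(4*I*pi/5)   exp(2*I*pi/5) 

Spot check: chi_4(4) = zeta_5^(4*4) = zeta_5^16 = exp(2*I*pi/5).

Working: Z/5Z is abelian, so all 5 irreducible complex representations are 1-dimensional. They are given by chi_k(m) = zeta_5^(k*m) for k = 0,...,4. Row orthogonality: sum_m chi_k(m) conj(chi_l(m)) = 5 * [k = l].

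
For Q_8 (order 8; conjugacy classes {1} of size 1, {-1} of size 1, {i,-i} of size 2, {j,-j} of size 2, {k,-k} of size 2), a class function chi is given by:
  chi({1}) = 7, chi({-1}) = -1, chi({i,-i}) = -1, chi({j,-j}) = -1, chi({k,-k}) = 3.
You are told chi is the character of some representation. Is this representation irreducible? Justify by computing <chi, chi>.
Not irreducible (reducible): <chi, chi> = 9 > 1.

Why: <chi, chi> = (1/|G|) sum_C |C| * |chi(C)|^2 = (1/8)[1*|7|^2 + 1*|-1|^2 + 2*|-1|^2 + 2*|-1|^2 + 2*|3|^2]
  = (1/8)[(49) + (1) + (2) + (2) + (18)] = 72/8 = 9.
A character is irreducible iff <chi, chi> = 1, so this representation is reducible.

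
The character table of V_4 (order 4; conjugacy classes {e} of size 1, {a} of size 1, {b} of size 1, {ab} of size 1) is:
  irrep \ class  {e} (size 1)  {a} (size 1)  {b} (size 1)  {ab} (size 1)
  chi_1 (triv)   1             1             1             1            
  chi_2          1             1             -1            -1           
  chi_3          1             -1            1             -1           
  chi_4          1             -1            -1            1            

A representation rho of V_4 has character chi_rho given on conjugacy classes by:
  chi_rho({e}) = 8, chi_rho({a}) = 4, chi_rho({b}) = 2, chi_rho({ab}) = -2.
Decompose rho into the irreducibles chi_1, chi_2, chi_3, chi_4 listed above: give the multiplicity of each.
Multiplicities: chi_1: 3, chi_2: 3, chi_3: 2, chi_4: 0.

Why: Use <chi_rho, chi> = (1/|G|) sum_C |C| * chi_rho(C) * conj(chi(C)) with |G| = 4 for each irreducible chi in the table:
  <chi_rho, chi_1> = (1/4)[1*(8)*conj(1) + 1*(4)*conj(1) + 1*(2)*conj(1) + 1*(-2)*conj(1)]
      = (1/4)[(8) + (4) + (2) + (-2)] = 12/4 = 3
  <chi_rho, chi_2> = (1/4)[1*(8)*conj(1) + 1*(4)*conj(1) + 1*(2)*conj(-1) + 1*(-2)*conj(-1)]
      = (1/4)[(8) + (4) + (-2) + (2)] = 12/4 = 3
  <chi_rho, chi_3> = (1/4)[1*(8)*conj(1) + 1*(4)*conj(-1) + 1*(2)*conj(1) + 1*(-2)*conj(-1)]
      = (1/4)[(8) + (-4) + (2) + (2)] = 8/4 = 2
  <chi_rho, chi_4> = (1/4)[1*(8)*conj(1) + 1*(4)*conj(-1) + 1*(2)*conj(-1) + 1*(-2)*conj(1)]
      = (1/4)[(8) + (-4) + (-2) + (-2)] = 0/4 = 0
Dimension check: dim(rho) = sum (mult * dim) = 3*1 + 3*1 + 2*1 + 0*1 = 8 = chi_rho(e) = 8.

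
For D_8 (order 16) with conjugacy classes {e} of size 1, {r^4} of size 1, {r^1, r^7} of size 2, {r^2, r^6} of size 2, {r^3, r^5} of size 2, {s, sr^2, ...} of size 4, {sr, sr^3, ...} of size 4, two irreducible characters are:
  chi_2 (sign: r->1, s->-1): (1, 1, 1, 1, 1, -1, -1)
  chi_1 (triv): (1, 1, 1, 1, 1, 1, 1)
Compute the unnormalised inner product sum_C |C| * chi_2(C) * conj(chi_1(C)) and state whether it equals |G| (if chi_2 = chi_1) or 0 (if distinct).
Sum = 0; so <chi_2, chi_1> = 0 (distinct irreducibles are orthogonal).

Explanation: Compute term by term over conjugacy classes (|C| * chi_2(C) * conj(chi_1(C))):
  1*(1)*conj(1) + 1*(1)*conj(1) + 2*(1)*conj(1) + 2*(1)*conj(1) + 2*(1)*conj(1) + 4*(-1)*conj(1) + 4*(-1)*conj(1)
  = (1) + (1) + (2) + (2) + (2) + (-4) + (-4)
  = 0.
Dividing by |G| = 16 gives 0/16 = 0, matching the row-orthogonality relation <chi_2, chi_1> = [chi_2 = chi_1].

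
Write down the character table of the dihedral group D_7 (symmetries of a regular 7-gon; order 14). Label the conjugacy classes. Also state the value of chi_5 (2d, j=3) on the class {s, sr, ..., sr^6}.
Conjugacy classes: {e} of size 1, {r^1, r^6} of size 2, {r^2, r^5} of size 2, {r^3, r^4} of size 2, {s, sr, ..., sr^6} of size 7.
Character table:
  irrep \ class              {e} (size 1)  {r^1, r^6} (size 2)  {r^2, r^5} (size 2)  {r^3, r^4} (size 2)  {s, sr, ..., sr^6} (size 7)
  chi_1 (triv)               1             1                    1                    1                    1                          
  chi_2 (sign: r->1, s->-1)  1             1                    1                    1                    -1                         
  chi_3 (2d, j=1)            2             2*cos(2*pi/7)        -2*cos(3*pi/7)       -2*cos(pi/7)         0                          
  chi_4 (2d, j=2)            2             -2*cos(3*pi/7)       -2*cos(pi/7)         2*cos(2*pi/7)        0                          
  chi_5 (2d, j=3)            2             -2*cos(pi/7)         2*cos(2*pi/7)        -2*cos(3*pi/7)       0                          

Spot check: chi_5 (2d, j=3) on {s, sr, ..., sr^6} = 0.

Details: D_7 has order 2*7 = 14 with 5 conjugacy classes, hence 5 irreducibles. Sum of squared dims 1 + 1 + 4 + 4 + 4 = 14 = |G|. Linear characters come from the abelianisation; the 2-dimensional irreps have character r^k -> 2*cos(2*pi*j*k/7), reflections -> 0.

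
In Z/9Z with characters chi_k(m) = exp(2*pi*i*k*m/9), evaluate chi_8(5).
chi_8(5) = zeta_9^40 = exp(8*I*pi/9)

Derivation: chi_8(5) = zeta_9^(8*5) = zeta_9^40. Since zeta_9^9 = 1, this equals zeta_9^4 = exp(2*pi*i*4/9) = exp(8*I*pi/9).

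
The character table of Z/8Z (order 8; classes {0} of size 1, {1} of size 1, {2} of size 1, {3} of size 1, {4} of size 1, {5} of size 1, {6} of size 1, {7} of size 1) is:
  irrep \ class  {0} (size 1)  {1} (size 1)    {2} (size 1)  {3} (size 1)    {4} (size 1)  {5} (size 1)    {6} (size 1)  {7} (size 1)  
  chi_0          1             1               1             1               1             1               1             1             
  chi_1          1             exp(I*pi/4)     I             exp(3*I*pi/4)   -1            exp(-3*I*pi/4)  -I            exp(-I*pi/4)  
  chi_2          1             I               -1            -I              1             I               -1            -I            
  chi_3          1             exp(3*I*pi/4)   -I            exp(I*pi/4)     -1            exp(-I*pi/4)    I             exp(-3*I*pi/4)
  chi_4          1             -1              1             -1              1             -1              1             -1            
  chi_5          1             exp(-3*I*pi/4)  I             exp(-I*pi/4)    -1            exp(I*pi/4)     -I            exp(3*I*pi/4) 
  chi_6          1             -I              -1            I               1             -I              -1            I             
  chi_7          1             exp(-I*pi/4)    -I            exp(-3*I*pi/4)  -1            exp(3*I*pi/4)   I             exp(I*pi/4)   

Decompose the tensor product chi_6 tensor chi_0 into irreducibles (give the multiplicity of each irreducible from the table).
chi_6 tensor chi_0 = chi_6 (all other irreducibles have multiplicity 0).

Derivation: The character of a tensor product is the pointwise product (chi_6 * chi_0)(C) = chi_6(C) * chi_0(C):
  {0}: (1)*(1), {1}: (-I)*(1), {2}: (-1)*(1), {3}: (I)*(1), {4}: (1)*(1), {5}: (-I)*(1), {6}: (-1)*(1), {7}: (I)*(1)
so (chi_6 * chi_0) takes values
  {0} -> 1, {1} -> -I, {2} -> -1, {3} -> I, {4} -> 1, {5} -> -I, {6} -> -1, {7} -> I.
Now take the inner product of this character with each irreducible chi from the table, <chi_6*chi_0, chi> = (1/8) sum_C |C| (chi_6*chi_0)(C) conj(chi(C)):
  <chi_6*chi_0, chi_0> = (1/8)[1*(1)*conj(1) + 1*(-I)*conj(1) + 1*(-1)*conj(1) + 1*(I)*conj(1) + 1*(1)*conj(1) + 1*(-I)*conj(1) + 1*(-1)*conj(1) + 1*(I)*conj(1)]
      = (1/8)[(1) + (-I) + (-1) + (I) + (1) + (-I) + (-1) + (I)] = 0/8 = 0
  <chi_6*chi_0, chi_1> = (1/8)[1*(1)*conj(1) + 1*(-I)*conj(exp(I*pi/4)) + 1*(-1)*conj(I) + 1*(I)*conj(exp(3*I*pi/4)) + 1*(1)*conj(-1) + 1*(-I)*conj(exp(-3*I*pi/4)) + 1*(-1)*conj(-I) + 1*(I)*conj(exp(-I*pi/4))]
      = (1/8)[(1) + (-exp(I*pi/4)) + (I) + (exp(-I*pi/4)) + (-1) + (-exp(-3*I*pi/4)) + (-I) + (exp(3*I*pi/4))] = 0/8 = 0
  <chi_6*chi_0, chi_2> = (1/8)[1*(1)*conj(1) + 1*(-I)*conj(I) + 1*(-1)*conj(-1) + 1*(I)*conj(-I) + 1*(1)*conj(1) + 1*(-I)*conj(I) + 1*(-1)*conj(-1) + 1*(I)*conj(-I)]
      = (1/8)[(1) + (-1) + (1) + (-1) + (1) + (-1) + (1) + (-1)] = 0/8 = 0
  <chi_6*chi_0, chi_3> = (1/8)[1*(1)*conj(1) + 1*(-I)*conj(exp(3*I*pi/4)) + 1*(-1)*conj(-I) + 1*(I)*conj(exp(I*pi/4)) + 1*(1)*conj(-1) + 1*(-I)*conj(exp(-I*pi/4)) + 1*(-1)*conj(I) + 1*(I)*conj(exp(-3*I*pi/4))]
      = (1/8)[(1) + (-exp(-I*pi/4)) + (-I) + (exp(I*pi/4)) + (-1) + (-exp(3*I*pi/4)) + (I) + (exp(-3*I*pi/4))] = 0/8 = 0
  <chi_6*chi_0, chi_4> = (1/8)[1*(1)*conj(1) + 1*(-I)*conj(-1) + 1*(-1)*conj(1) + 1*(I)*conj(-1) + 1*(1)*conj(1) + 1*(-I)*conj(-1) + 1*(-1)*conj(1) + 1*(I)*conj(-1)]
      = (1/8)[(1) + (I) + (-1) + (-I) + (1) + (I) + (-1) + (-I)] = 0/8 = 0
  <chi_6*chi_0, chi_5> = (1/8)[1*(1)*conj(1) + 1*(-I)*conj(exp(-3*I*pi/4)) + 1*(-1)*conj(I) + 1*(I)*conj(exp(-I*pi/4)) + 1*(1)*conj(-1) + 1*(-I)*conj(exp(I*pi/4)) + 1*(-1)*conj(-I) + 1*(I)*conj(exp(3*I*pi/4))]
      = (1/8)[(1) + (-exp(-3*I*pi/4)) + (I) + (exp(3*I*pi/4)) + (-1) + (-exp(I*pi/4)) + (-I) + (exp(-I*pi/4))] = 0/8 = 0
  <chi_6*chi_0, chi_6> = (1/8)[1*(1)*conj(1) + 1*(-I)*conj(-I) + 1*(-1)*conj(-1) + 1*(I)*conj(I) + 1*(1)*conj(1) + 1*(-I)*conj(-I) + 1*(-1)*conj(-1) + 1*(I)*conj(I)]
      = (1/8)[(1) + (1) + (1) + (1) + (1) + (1) + (1) + (1)] = 8/8 = 1
  <chi_6*chi_0, chi_7> = (1/8)[1*(1)*conj(1) + 1*(-I)*conj(exp(-I*pi/4)) + 1*(-1)*conj(-I) + 1*(I)*conj(exp(-3*I*pi/4)) + 1*(1)*conj(-1) + 1*(-I)*conj(exp(3*I*pi/4)) + 1*(-1)*conj(I) + 1*(I)*conj(exp(I*pi/4))]
      = (1/8)[(1) + (-exp(3*I*pi/4)) + (-I) + (exp(-3*I*pi/4)) + (-1) + (-exp(-I*pi/4)) + (I) + (exp(I*pi/4))] = 0/8 = 0
(Exp terms are combined using exp(i*s)*conj(exp(i*t)) = exp(i*(s-t)), and sums of them are collapsed using the identity that for every m > 1 the m distinct m-th roots of unity sum to 0, e.g. 1 + exp(2*I*pi/3) + exp(-2*I*pi/3) = 0.)
Hence the multiplicities are chi_6: 1. Dimension check: dim(chi_6)*dim(chi_0) = 1*1 = 1 and sum (mult * dim) = 1*1 = 1.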